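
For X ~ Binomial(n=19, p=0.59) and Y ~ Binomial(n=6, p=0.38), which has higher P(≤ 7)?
Y has higher probability (P(Y ≤ 7) = 1.0000 > P(X ≤ 7) = 0.0429)

Compute P(≤ 7) for each distribution:

X ~ Binomial(n=19, p=0.59):
P(X ≤ 7) = 0.0429

Y ~ Binomial(n=6, p=0.38):
P(Y ≤ 7) = 1.0000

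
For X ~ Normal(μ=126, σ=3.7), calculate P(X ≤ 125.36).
0.431336

We have X ~ Normal(μ=126, σ=3.7).

The CDF gives us P(X ≤ k).

Using the CDF:
P(X ≤ 125.36) = 0.431336

This means there's approximately a 43.1% chance that X is at most 125.36.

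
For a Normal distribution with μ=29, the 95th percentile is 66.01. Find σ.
σ = 22.5005

For X ~ Normal(μ, σ), the p-th percentile satisfies x = μ + z_p × σ,
where z_p = Φ⁻¹(p) is the standard normal quantile.

Step 1: z_{0.95} = Φ⁻¹(0.95) = 1.6449

Step 2: Solve for σ:
66.01 = 29 + 1.6449 × σ
σ = (66.01 - 29) / 1.6449
σ = 37.01 / 1.6449
σ = 22.5005

Verification: μ + z × σ = 29 + 1.6449 × 22.5005 = 66.01 ✓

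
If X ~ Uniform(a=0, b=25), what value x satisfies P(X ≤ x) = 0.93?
23.2500

We have X ~ Uniform(a=0, b=25).

We want to find x such that P(X ≤ x) = 0.93.

This is the 93rd percentile, which means 93% of values fall below this point.

Using the inverse CDF (quantile function):
x = F⁻¹(0.93) = 23.2500

Verification: P(X ≤ 23.2500) = 0.93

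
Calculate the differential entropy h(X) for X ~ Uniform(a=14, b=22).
2.0794 nats

We have X ~ Uniform(a=14, b=22).

The differential entropy measures the uncertainty or information content of the distribution.

For a Uniform distribution with a=14, b=22:
h(X) = 2.0794 nats

(In bits, this would be 3.0000 bits.)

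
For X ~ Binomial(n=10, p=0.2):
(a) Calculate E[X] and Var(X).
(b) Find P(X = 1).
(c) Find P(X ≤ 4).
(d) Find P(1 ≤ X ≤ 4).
(a) E[X] = 2.0000, Var(X) = 1.6000
(b) P(X = 1) = 0.268435
(c) P(X ≤ 4) = 0.967207
(d) P(1 ≤ X ≤ 4) = 0.859832

We have X ~ Binomial(n=10, p=0.2).

(a) Moments:
E[X] = 2.0000
Var(X) = 1.6000
σ = √Var(X) = 1.2649

(b) Point probability using PMF:
P(X = 1) = 0.268435

(c) Cumulative probability using CDF:
P(X ≤ 4) = F(4) = 0.967207

(d) Range probability:
P(1 ≤ X ≤ 4) = P(X ≤ 4) - P(X ≤ 0)
                   = F(4) - F(0)
                   = 0.967207 - 0.107374
                   = 0.859832

This means approximately 86.0% of outcomes fall in the interval [1, 4].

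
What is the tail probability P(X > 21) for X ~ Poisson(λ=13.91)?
0.027167

We have X ~ Poisson(λ=13.91).

P(X > 21) = 1 - P(X ≤ 21)
                = 1 - F(21)
                = 1 - 0.972833
                = 0.027167

So there's approximately a 2.7% chance that X exceeds 21.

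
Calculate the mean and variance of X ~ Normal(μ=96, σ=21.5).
E[X] = 96.0000, Var(X) = 462.2500

We have X ~ Normal(μ=96, σ=21.5).

For a Normal distribution with μ=96, σ=21.5:

Expected value:
E[X] = 96.0000

Variance:
Var(X) = 462.2500

Standard deviation:
σ = √Var(X) = 21.5000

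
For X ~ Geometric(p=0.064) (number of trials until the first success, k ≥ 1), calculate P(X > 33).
0.112746

We have X ~ Geometric(p=0.064) (number of trials until the first success, k ≥ 1).

P(X > 33) = 1 - P(X ≤ 33)
                = 1 - F(33)
                = 1 - 0.887254
                = 0.112746

So there's approximately a 11.3% chance that X exceeds 33.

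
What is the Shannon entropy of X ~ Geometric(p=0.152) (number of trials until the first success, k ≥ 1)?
2.8037 nats

We have X ~ Geometric(p=0.152) (number of trials until the first success, k ≥ 1).

The Shannon entropy measures the uncertainty or information content of the distribution.

For a Geometric distribution with p=0.152 (number of trials until the first success, k ≥ 1):
H(X) = 2.8037 nats

(In bits, this would be 4.0449 bits.)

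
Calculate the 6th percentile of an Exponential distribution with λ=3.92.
0.0158

We have X ~ Exponential(λ=3.92).

We want to find x such that P(X ≤ x) = 0.06.

This is the 6th percentile, which means 6% of values fall below this point.

Using the inverse CDF (quantile function):
x = F⁻¹(0.06) = 0.0158

Verification: P(X ≤ 0.0158) = 0.06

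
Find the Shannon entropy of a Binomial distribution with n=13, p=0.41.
1.9901 nats

We have X ~ Binomial(n=13, p=0.41).

The Shannon entropy measures the uncertainty or information content of the distribution.

For a Binomial distribution with n=13, p=0.41:
H(X) = 1.9901 nats

(In bits, this would be 2.8711 bits.)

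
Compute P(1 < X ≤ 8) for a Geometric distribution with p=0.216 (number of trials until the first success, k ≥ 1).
0.641266

We have X ~ Geometric(p=0.216) (number of trials until the first success, k ≥ 1).

To find P(1 < X ≤ 8), we use:
P(1 < X ≤ 8) = P(X ≤ 8) - P(X ≤ 1)
                 = F(8) - F(1)
                 = 0.857266 - 0.216000
                 = 0.641266

So there's approximately a 64.1% chance that X falls in this range.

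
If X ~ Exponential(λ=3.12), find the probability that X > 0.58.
0.163720

We have X ~ Exponential(λ=3.12).

P(X > 0.58) = 1 - P(X ≤ 0.58)
                = 1 - F(0.58)
                = 1 - 0.836280
                = 0.163720

So there's approximately a 16.4% chance that X exceeds 0.58.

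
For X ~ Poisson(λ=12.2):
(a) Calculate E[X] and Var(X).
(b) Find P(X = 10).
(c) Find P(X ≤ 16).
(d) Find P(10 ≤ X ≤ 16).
(a) E[X] = 12.2000, Var(X) = 12.2000
(b) P(X = 10) = 0.101261
(c) P(X ≤ 16) = 0.887489
(d) P(10 ≤ X ≤ 16) = 0.662133

We have X ~ Poisson(λ=12.2).

(a) Moments:
E[X] = 12.2000
Var(X) = 12.2000
σ = √Var(X) = 3.4928

(b) Point probability using PMF:
P(X = 10) = 0.101261

(c) Cumulative probability using CDF:
P(X ≤ 16) = F(16) = 0.887489

(d) Range probability:
P(10 ≤ X ≤ 16) = P(X ≤ 16) - P(X ≤ 9)
                   = F(16) - F(9)
                   = 0.887489 - 0.225356
                   = 0.662133

This means approximately 66.2% of outcomes fall in the interval [10, 16].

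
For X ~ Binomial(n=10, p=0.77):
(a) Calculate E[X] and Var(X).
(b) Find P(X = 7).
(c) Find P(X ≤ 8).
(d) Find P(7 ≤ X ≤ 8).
(a) E[X] = 7.7000, Var(X) = 1.7710
(b) P(X = 7) = 0.234315
(c) P(X ≤ 8) = 0.707884
(d) P(7 ≤ X ≤ 8) = 0.528482

We have X ~ Binomial(n=10, p=0.77).

(a) Moments:
E[X] = 7.7000
Var(X) = 1.7710
σ = √Var(X) = 1.3308

(b) Point probability using PMF:
P(X = 7) = 0.234315

(c) Cumulative probability using CDF:
P(X ≤ 8) = F(8) = 0.707884

(d) Range probability:
P(7 ≤ X ≤ 8) = P(X ≤ 8) - P(X ≤ 6)
                   = F(8) - F(6)
                   = 0.707884 - 0.179402
                   = 0.528482

This means approximately 52.8% of outcomes fall in the interval [7, 8].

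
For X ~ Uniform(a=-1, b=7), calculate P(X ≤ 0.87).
0.233750

We have X ~ Uniform(a=-1, b=7).

The CDF gives us P(X ≤ k).

Using the CDF:
P(X ≤ 0.87) = 0.233750

This means there's approximately a 23.4% chance that X is at most 0.87.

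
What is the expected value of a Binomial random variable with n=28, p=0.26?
7.2800

We have X ~ Binomial(n=28, p=0.26).

For a Binomial distribution with n=28, p=0.26:
E[X] = 7.2800

This is the expected (average) value of X.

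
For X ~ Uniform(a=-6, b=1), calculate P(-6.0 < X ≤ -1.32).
0.668571

We have X ~ Uniform(a=-6, b=1).

To find P(-6.0 < X ≤ -1.32), we use:
P(-6.0 < X ≤ -1.32) = P(X ≤ -1.32) - P(X ≤ -6.0)
                 = F(-1.32) - F(-6.0)
                 = 0.668571 - 0.000000
                 = 0.668571

So there's approximately a 66.9% chance that X falls in this range.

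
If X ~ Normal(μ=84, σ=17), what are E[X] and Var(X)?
E[X] = 84.0000, Var(X) = 289.0000

We have X ~ Normal(μ=84, σ=17).

For a Normal distribution with μ=84, σ=17:

Expected value:
E[X] = 84.0000

Variance:
Var(X) = 289.0000

Standard deviation:
σ = √Var(X) = 17.0000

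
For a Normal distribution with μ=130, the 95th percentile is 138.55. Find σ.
σ = 5.1980

For X ~ Normal(μ, σ), the p-th percentile satisfies x = μ + z_p × σ,
where z_p = Φ⁻¹(p) is the standard normal quantile.

Step 1: z_{0.95} = Φ⁻¹(0.95) = 1.6449

Step 2: Solve for σ:
138.55 = 130 + 1.6449 × σ
σ = (138.55 - 130) / 1.6449
σ = 8.55 / 1.6449
σ = 5.1980

Verification: μ + z × σ = 130 + 1.6449 × 5.1980 = 138.55 ✓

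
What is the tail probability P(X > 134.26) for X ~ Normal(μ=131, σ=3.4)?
0.168824

We have X ~ Normal(μ=131, σ=3.4).

P(X > 134.26) = 1 - P(X ≤ 134.26)
                = 1 - F(134.26)
                = 1 - 0.831176
                = 0.168824

So there's approximately a 16.9% chance that X exceeds 134.26.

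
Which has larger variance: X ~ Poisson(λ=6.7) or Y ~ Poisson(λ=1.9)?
X has larger variance (6.7000 > 1.9000)

Compute the variance for each distribution:

X ~ Poisson(λ=6.7):
Var(X) = 6.7000

Y ~ Poisson(λ=1.9):
Var(Y) = 1.9000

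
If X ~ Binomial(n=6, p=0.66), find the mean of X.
3.9600

We have X ~ Binomial(n=6, p=0.66).

For a Binomial distribution with n=6, p=0.66:
E[X] = 3.9600

This is the expected (average) value of X.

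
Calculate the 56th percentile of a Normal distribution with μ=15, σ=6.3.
15.9511

We have X ~ Normal(μ=15, σ=6.3).

We want to find x such that P(X ≤ x) = 0.56.

This is the 56th percentile, which means 56% of values fall below this point.

Using the inverse CDF (quantile function):
x = F⁻¹(0.56) = 15.9511

Verification: P(X ≤ 15.9511) = 0.56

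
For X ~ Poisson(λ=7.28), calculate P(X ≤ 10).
0.880419

We have X ~ Poisson(λ=7.28).

The CDF gives us P(X ≤ k).

Using the CDF:
P(X ≤ 10) = 0.880419

This means there's approximately a 88.0% chance that X is at most 10.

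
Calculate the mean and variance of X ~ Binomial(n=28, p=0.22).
E[X] = 6.1600, Var(X) = 4.8048

We have X ~ Binomial(n=28, p=0.22).

For a Binomial distribution with n=28, p=0.22:

Expected value:
E[X] = 6.1600

Variance:
Var(X) = 4.8048

Standard deviation:
σ = √Var(X) = 2.1920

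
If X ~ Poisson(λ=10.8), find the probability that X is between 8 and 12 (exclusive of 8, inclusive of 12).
0.460142

We have X ~ Poisson(λ=10.8).

To find P(8 < X ≤ 12), we use:
P(8 < X ≤ 12) = P(X ≤ 12) - P(X ≤ 8)
                 = F(12) - F(8)
                 = 0.710370 - 0.250229
                 = 0.460142

So there's approximately a 46.0% chance that X falls in this range.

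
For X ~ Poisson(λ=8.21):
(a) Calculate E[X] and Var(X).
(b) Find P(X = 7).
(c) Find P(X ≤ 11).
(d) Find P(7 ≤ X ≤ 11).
(a) E[X] = 8.2100, Var(X) = 8.2100
(b) P(X = 7) = 0.135648
(c) P(X ≤ 11) = 0.872323
(d) P(7 ≤ X ≤ 11) = 0.583920

We have X ~ Poisson(λ=8.21).

(a) Moments:
E[X] = 8.2100
Var(X) = 8.2100
σ = √Var(X) = 2.8653

(b) Point probability using PMF:
P(X = 7) = 0.135648

(c) Cumulative probability using CDF:
P(X ≤ 11) = F(11) = 0.872323

(d) Range probability:
P(7 ≤ X ≤ 11) = P(X ≤ 11) - P(X ≤ 6)
                   = F(11) - F(6)
                   = 0.872323 - 0.288404
                   = 0.583920

This means approximately 58.4% of outcomes fall in the interval [7, 11].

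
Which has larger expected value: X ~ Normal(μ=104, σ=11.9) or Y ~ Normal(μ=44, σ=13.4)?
X has larger mean (104.0000 > 44.0000)

Compute the expected value for each distribution:

X ~ Normal(μ=104, σ=11.9):
E[X] = 104.0000

Y ~ Normal(μ=44, σ=13.4):
E[Y] = 44.0000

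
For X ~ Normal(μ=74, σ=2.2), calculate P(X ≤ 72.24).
0.211855

We have X ~ Normal(μ=74, σ=2.2).

The CDF gives us P(X ≤ k).

Using the CDF:
P(X ≤ 72.24) = 0.211855

This means there's approximately a 21.2% chance that X is at most 72.24.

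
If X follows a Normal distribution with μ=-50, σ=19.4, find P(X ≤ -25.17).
0.899709

We have X ~ Normal(μ=-50, σ=19.4).

The CDF gives us P(X ≤ k).

Using the CDF:
P(X ≤ -25.17) = 0.899709

This means there's approximately a 90.0% chance that X is at most -25.17.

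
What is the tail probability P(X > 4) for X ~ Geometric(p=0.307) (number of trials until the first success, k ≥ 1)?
0.230639

We have X ~ Geometric(p=0.307) (number of trials until the first success, k ≥ 1).

P(X > 4) = 1 - P(X ≤ 4)
                = 1 - F(4)
                = 1 - 0.769361
                = 0.230639

So there's approximately a 23.1% chance that X exceeds 4.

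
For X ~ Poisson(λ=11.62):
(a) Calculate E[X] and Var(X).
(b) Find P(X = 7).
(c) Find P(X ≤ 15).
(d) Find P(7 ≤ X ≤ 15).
(a) E[X] = 11.6200, Var(X) = 11.6200
(b) P(X = 7) = 0.050993
(c) P(X ≤ 15) = 0.870593
(d) P(7 ≤ X ≤ 15) = 0.814118

We have X ~ Poisson(λ=11.62).

(a) Moments:
E[X] = 11.6200
Var(X) = 11.6200
σ = √Var(X) = 3.4088

(b) Point probability using PMF:
P(X = 7) = 0.050993

(c) Cumulative probability using CDF:
P(X ≤ 15) = F(15) = 0.870593

(d) Range probability:
P(7 ≤ X ≤ 15) = P(X ≤ 15) - P(X ≤ 6)
                   = F(15) - F(6)
                   = 0.870593 - 0.056475
                   = 0.814118

This means approximately 81.4% of outcomes fall in the interval [7, 15].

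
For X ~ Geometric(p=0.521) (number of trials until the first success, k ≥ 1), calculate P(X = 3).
0.119539

We have X ~ Geometric(p=0.521) (number of trials until the first success, k ≥ 1).

For a Geometric distribution, the PMF gives us the probability of each outcome.

Using the PMF formula:
P(X = 3) = 0.119539

Rounded to 4 decimal places: 0.1195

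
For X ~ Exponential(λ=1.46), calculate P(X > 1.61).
0.095312

We have X ~ Exponential(λ=1.46).

P(X > 1.61) = 1 - P(X ≤ 1.61)
                = 1 - F(1.61)
                = 1 - 0.904688
                = 0.095312

So there's approximately a 9.5% chance that X exceeds 1.61.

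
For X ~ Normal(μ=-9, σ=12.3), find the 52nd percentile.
-8.3831

We have X ~ Normal(μ=-9, σ=12.3).

We want to find x such that P(X ≤ x) = 0.52.

This is the 52nd percentile, which means 52% of values fall below this point.

Using the inverse CDF (quantile function):
x = F⁻¹(0.52) = -8.3831

Verification: P(X ≤ -8.3831) = 0.52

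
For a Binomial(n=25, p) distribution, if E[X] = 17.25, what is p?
p = 0.69

For a Binomial(n, p) distribution:
E[X] = n × p

Given n = 25 and E[X] = 17.25:
17.25 = 25 × p
p = 17.25 / 25 = 0.69

Verification: Binomial(25, 0.69) has E[X] = 17.25 ✓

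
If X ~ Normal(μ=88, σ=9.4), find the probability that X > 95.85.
0.201829

We have X ~ Normal(μ=88, σ=9.4).

P(X > 95.85) = 1 - P(X ≤ 95.85)
                = 1 - F(95.85)
                = 1 - 0.798171
                = 0.201829

So there's approximately a 20.2% chance that X exceeds 95.85.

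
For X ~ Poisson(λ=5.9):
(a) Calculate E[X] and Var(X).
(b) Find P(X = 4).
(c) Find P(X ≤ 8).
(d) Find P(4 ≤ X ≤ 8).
(a) E[X] = 5.9000, Var(X) = 5.9000
(b) P(X = 4) = 0.138312
(c) P(X ≤ 8) = 0.857389
(d) P(4 ≤ X ≤ 8) = 0.697036

We have X ~ Poisson(λ=5.9).

(a) Moments:
E[X] = 5.9000
Var(X) = 5.9000
σ = √Var(X) = 2.4290

(b) Point probability using PMF:
P(X = 4) = 0.138312

(c) Cumulative probability using CDF:
P(X ≤ 8) = F(8) = 0.857389

(d) Range probability:
P(4 ≤ X ≤ 8) = P(X ≤ 8) - P(X ≤ 3)
                   = F(8) - F(3)
                   = 0.857389 - 0.160353
                   = 0.697036

This means approximately 69.7% of outcomes fall in the interval [4, 8].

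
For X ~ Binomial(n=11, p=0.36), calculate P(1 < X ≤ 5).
0.780835

We have X ~ Binomial(n=11, p=0.36).

To find P(1 < X ≤ 5), we use:
P(1 < X ≤ 5) = P(X ≤ 5) - P(X ≤ 1)
                 = F(5) - F(1)
                 = 0.833870 - 0.053034
                 = 0.780835

So there's approximately a 78.1% chance that X falls in this range.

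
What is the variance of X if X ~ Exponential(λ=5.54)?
0.0326

We have X ~ Exponential(λ=5.54).

For an Exponential distribution with λ=5.54:
Var(X) = 0.0326

The variance measures the spread of the distribution around the mean.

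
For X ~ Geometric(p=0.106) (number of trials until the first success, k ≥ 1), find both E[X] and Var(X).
E[X] = 9.4340, Var(X) = 79.5657

We have X ~ Geometric(p=0.106) (number of trials until the first success, k ≥ 1).

For a Geometric distribution with p=0.106 (number of trials until the first success, k ≥ 1):

Expected value:
E[X] = 9.4340

Variance:
Var(X) = 79.5657

Standard deviation:
σ = √Var(X) = 8.9200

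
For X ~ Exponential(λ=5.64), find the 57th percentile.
0.1496

We have X ~ Exponential(λ=5.64).

We want to find x such that P(X ≤ x) = 0.57.

This is the 57th percentile, which means 57% of values fall below this point.

Using the inverse CDF (quantile function):
x = F⁻¹(0.57) = 0.1496

Verification: P(X ≤ 0.1496) = 0.57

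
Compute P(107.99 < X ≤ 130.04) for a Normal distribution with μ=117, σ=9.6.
0.738838

We have X ~ Normal(μ=117, σ=9.6).

To find P(107.99 < X ≤ 130.04), we use:
P(107.99 < X ≤ 130.04) = P(X ≤ 130.04) - P(X ≤ 107.99)
                 = F(130.04) - F(107.99)
                 = 0.912821 - 0.173983
                 = 0.738838

So there's approximately a 73.9% chance that X falls in this range.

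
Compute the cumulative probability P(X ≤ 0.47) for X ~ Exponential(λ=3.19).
0.776714

We have X ~ Exponential(λ=3.19).

The CDF gives us P(X ≤ k).

Using the CDF:
P(X ≤ 0.47) = 0.776714

This means there's approximately a 77.7% chance that X is at most 0.47.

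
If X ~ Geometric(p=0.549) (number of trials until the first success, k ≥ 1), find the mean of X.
1.8215

We have X ~ Geometric(p=0.549) (number of trials until the first success, k ≥ 1).

For a Geometric distribution with p=0.549 (number of trials until the first success, k ≥ 1):
E[X] = 1.8215

This is the expected (average) value of X.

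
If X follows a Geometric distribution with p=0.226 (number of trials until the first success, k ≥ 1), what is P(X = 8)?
0.037609

We have X ~ Geometric(p=0.226) (number of trials until the first success, k ≥ 1).

For a Geometric distribution, the PMF gives us the probability of each outcome.

Using the PMF formula:
P(X = 8) = 0.037609

Rounded to 4 decimal places: 0.0376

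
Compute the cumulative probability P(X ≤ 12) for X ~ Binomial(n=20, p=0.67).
0.326751

We have X ~ Binomial(n=20, p=0.67).

The CDF gives us P(X ≤ k).

Using the CDF:
P(X ≤ 12) = 0.326751

This means there's approximately a 32.7% chance that X is at most 12.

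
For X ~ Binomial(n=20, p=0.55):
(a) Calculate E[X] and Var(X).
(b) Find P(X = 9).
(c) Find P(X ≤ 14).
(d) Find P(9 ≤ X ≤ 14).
(a) E[X] = 11.0000, Var(X) = 4.9500
(b) P(X = 9) = 0.118524
(c) P(X ≤ 14) = 0.944666
(d) P(9 ≤ X ≤ 14) = 0.813901

We have X ~ Binomial(n=20, p=0.55).

(a) Moments:
E[X] = 11.0000
Var(X) = 4.9500
σ = √Var(X) = 2.2249

(b) Point probability using PMF:
P(X = 9) = 0.118524

(c) Cumulative probability using CDF:
P(X ≤ 14) = F(14) = 0.944666

(d) Range probability:
P(9 ≤ X ≤ 14) = P(X ≤ 14) - P(X ≤ 8)
                   = F(14) - F(8)
                   = 0.944666 - 0.130765
                   = 0.813901

This means approximately 81.4% of outcomes fall in the interval [9, 14].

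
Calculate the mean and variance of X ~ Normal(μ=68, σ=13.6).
E[X] = 68.0000, Var(X) = 184.9600

We have X ~ Normal(μ=68, σ=13.6).

For a Normal distribution with μ=68, σ=13.6:

Expected value:
E[X] = 68.0000

Variance:
Var(X) = 184.9600

Standard deviation:
σ = √Var(X) = 13.6000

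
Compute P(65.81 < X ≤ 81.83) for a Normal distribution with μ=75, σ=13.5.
0.445528

We have X ~ Normal(μ=75, σ=13.5).

To find P(65.81 < X ≤ 81.83), we use:
P(65.81 < X ≤ 81.83) = P(X ≤ 81.83) - P(X ≤ 65.81)
                 = F(81.83) - F(65.81)
                 = 0.693546 - 0.248018
                 = 0.445528

So there's approximately a 44.6% chance that X falls in this range.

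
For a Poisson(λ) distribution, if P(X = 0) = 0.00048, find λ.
λ = 7.6417

For a Poisson(λ) distribution, the PMF at 0 is:
P(X = 0) = λ^0 e^(-λ) / 0! = e^(-λ)

Given P(X = 0) = 0.00048:
e^(-λ) = 0.00048
-λ = ln(0.00048)
λ = -ln(0.00048) = 7.6417

Verification: e^(-7.6417) = 0.00048 ✓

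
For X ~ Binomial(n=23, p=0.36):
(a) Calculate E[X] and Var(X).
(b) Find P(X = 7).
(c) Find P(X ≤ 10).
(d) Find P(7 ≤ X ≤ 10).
(a) E[X] = 8.2800, Var(X) = 5.2992
(b) P(X = 7) = 0.152209
(c) P(X ≤ 10) = 0.832995
(d) P(7 ≤ X ≤ 10) = 0.610398

We have X ~ Binomial(n=23, p=0.36).

(a) Moments:
E[X] = 8.2800
Var(X) = 5.2992
σ = √Var(X) = 2.3020

(b) Point probability using PMF:
P(X = 7) = 0.152209

(c) Cumulative probability using CDF:
P(X ≤ 10) = F(10) = 0.832995

(d) Range probability:
P(7 ≤ X ≤ 10) = P(X ≤ 10) - P(X ≤ 6)
                   = F(10) - F(6)
                   = 0.832995 - 0.222597
                   = 0.610398

This means approximately 61.0% of outcomes fall in the interval [7, 10].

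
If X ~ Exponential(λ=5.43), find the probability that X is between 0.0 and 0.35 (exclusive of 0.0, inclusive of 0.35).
0.850506

We have X ~ Exponential(λ=5.43).

To find P(0.0 < X ≤ 0.35), we use:
P(0.0 < X ≤ 0.35) = P(X ≤ 0.35) - P(X ≤ 0.0)
                 = F(0.35) - F(0.0)
                 = 0.850506 - 0.000000
                 = 0.850506

So there's approximately a 85.1% chance that X falls in this range.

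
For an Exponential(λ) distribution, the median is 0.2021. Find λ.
λ = 3.4297

For X ~ Exponential(λ), the CDF is F(x) = 1 - e^(-λx).
The median m satisfies F(m) = 0.5:
1 - e^(-λm) = 0.5
e^(-λm) = 0.5
λm = ln(2)
m = ln(2) / λ

Given m = 0.2021:
λ = ln(2) / 0.2021 = 0.693147 / 0.2021 = 3.4297

Verification: ln(2) / 3.4297 = 0.2021 ✓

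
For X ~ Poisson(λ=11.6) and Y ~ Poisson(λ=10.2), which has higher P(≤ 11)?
Y has higher probability (P(Y ≤ 11) = 0.6738 > P(X ≤ 11) = 0.5080)

Compute P(≤ 11) for each distribution:

X ~ Poisson(λ=11.6):
P(X ≤ 11) = 0.5080

Y ~ Poisson(λ=10.2):
P(Y ≤ 11) = 0.6738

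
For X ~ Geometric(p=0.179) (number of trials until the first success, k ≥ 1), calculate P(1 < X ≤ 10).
0.681867

We have X ~ Geometric(p=0.179) (number of trials until the first success, k ≥ 1).

To find P(1 < X ≤ 10), we use:
P(1 < X ≤ 10) = P(X ≤ 10) - P(X ≤ 1)
                 = F(10) - F(1)
                 = 0.860867 - 0.179000
                 = 0.681867

So there's approximately a 68.2% chance that X falls in this range.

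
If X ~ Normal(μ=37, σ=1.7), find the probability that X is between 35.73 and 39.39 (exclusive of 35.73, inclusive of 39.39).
0.692606

We have X ~ Normal(μ=37, σ=1.7).

To find P(35.73 < X ≤ 39.39), we use:
P(35.73 < X ≤ 39.39) = P(X ≤ 39.39) - P(X ≤ 35.73)
                 = F(39.39) - F(35.73)
                 = 0.920120 - 0.227514
                 = 0.692606

So there's approximately a 69.3% chance that X falls in this range.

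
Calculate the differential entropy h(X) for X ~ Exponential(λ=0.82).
1.1985 nats

We have X ~ Exponential(λ=0.82).

The differential entropy measures the uncertainty or information content of the distribution.

For an Exponential distribution with λ=0.82:
h(X) = 1.1985 nats

(In bits, this would be 1.7290 bits.)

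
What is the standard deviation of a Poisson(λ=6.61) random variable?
2.5710

We have X ~ Poisson(λ=6.61).

For a Poisson distribution with λ=6.61:
σ = √Var(X) = 2.5710

The standard deviation is the square root of the variance.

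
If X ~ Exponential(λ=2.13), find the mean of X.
0.4695

We have X ~ Exponential(λ=2.13).

For an Exponential distribution with λ=2.13:
E[X] = 0.4695

This is the expected (average) value of X.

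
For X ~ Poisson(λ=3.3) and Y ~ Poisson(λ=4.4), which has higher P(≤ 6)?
X has higher probability (P(X ≤ 6) = 0.9490 > P(Y ≤ 6) = 0.8436)

Compute P(≤ 6) for each distribution:

X ~ Poisson(λ=3.3):
P(X ≤ 6) = 0.9490

Y ~ Poisson(λ=4.4):
P(Y ≤ 6) = 0.8436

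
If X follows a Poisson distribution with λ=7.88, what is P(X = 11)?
0.068927

We have X ~ Poisson(λ=7.88).

For a Poisson distribution, the PMF gives us the probability of each outcome.

Using the PMF formula:
P(X = 11) = 0.068927

Rounded to 4 decimal places: 0.0689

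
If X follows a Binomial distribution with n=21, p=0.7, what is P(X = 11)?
0.041183

We have X ~ Binomial(n=21, p=0.7).

For a Binomial distribution, the PMF gives us the probability of each outcome.

Using the PMF formula:
P(X = 11) = 0.041183

Rounded to 4 decimal places: 0.0412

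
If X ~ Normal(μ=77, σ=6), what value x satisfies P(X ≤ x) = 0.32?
74.1938

We have X ~ Normal(μ=77, σ=6).

We want to find x such that P(X ≤ x) = 0.32.

This is the 32nd percentile, which means 32% of values fall below this point.

Using the inverse CDF (quantile function):
x = F⁻¹(0.32) = 74.1938

Verification: P(X ≤ 74.1938) = 0.32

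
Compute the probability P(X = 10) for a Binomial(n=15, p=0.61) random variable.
0.193275

We have X ~ Binomial(n=15, p=0.61).

For a Binomial distribution, the PMF gives us the probability of each outcome.

Using the PMF formula:
P(X = 10) = 0.193275

Rounded to 4 decimal places: 0.1933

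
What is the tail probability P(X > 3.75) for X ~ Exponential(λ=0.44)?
0.192050

We have X ~ Exponential(λ=0.44).

P(X > 3.75) = 1 - P(X ≤ 3.75)
                = 1 - F(3.75)
                = 1 - 0.807950
                = 0.192050

So there's approximately a 19.2% chance that X exceeds 3.75.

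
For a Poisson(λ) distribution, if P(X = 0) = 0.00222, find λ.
λ = 6.1102

For a Poisson(λ) distribution, the PMF at 0 is:
P(X = 0) = λ^0 e^(-λ) / 0! = e^(-λ)

Given P(X = 0) = 0.00222:
e^(-λ) = 0.00222
-λ = ln(0.00222)
λ = -ln(0.00222) = 6.1102

Verification: e^(-6.1102) = 0.00222 ✓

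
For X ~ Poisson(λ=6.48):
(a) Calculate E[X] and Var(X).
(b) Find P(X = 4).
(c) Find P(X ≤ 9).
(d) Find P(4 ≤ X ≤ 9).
(a) E[X] = 6.4800, Var(X) = 6.4800
(b) P(X = 4) = 0.112684
(c) P(X ≤ 9) = 0.879094
(d) P(4 ≤ X ≤ 9) = 0.765860

We have X ~ Poisson(λ=6.48).

(a) Moments:
E[X] = 6.4800
Var(X) = 6.4800
σ = √Var(X) = 2.5456

(b) Point probability using PMF:
P(X = 4) = 0.112684

(c) Cumulative probability using CDF:
P(X ≤ 9) = F(9) = 0.879094

(d) Range probability:
P(4 ≤ X ≤ 9) = P(X ≤ 9) - P(X ≤ 3)
                   = F(9) - F(3)
                   = 0.879094 - 0.113233
                   = 0.765860

This means approximately 76.6% of outcomes fall in the interval [4, 9].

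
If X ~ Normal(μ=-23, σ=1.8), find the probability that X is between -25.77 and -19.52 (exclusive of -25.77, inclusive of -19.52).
0.911487

We have X ~ Normal(μ=-23, σ=1.8).

To find P(-25.77 < X ≤ -19.52), we use:
P(-25.77 < X ≤ -19.52) = P(X ≤ -19.52) - P(X ≤ -25.77)
                 = F(-19.52) - F(-25.77)
                 = 0.973402 - 0.061916
                 = 0.911487

So there's approximately a 91.1% chance that X falls in this range.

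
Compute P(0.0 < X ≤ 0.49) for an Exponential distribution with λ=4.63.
0.896553

We have X ~ Exponential(λ=4.63).

To find P(0.0 < X ≤ 0.49), we use:
P(0.0 < X ≤ 0.49) = P(X ≤ 0.49) - P(X ≤ 0.0)
                 = F(0.49) - F(0.0)
                 = 0.896553 - 0.000000
                 = 0.896553

So there's approximately a 89.7% chance that X falls in this range.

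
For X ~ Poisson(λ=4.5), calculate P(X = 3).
0.168718

We have X ~ Poisson(λ=4.5).

For a Poisson distribution, the PMF gives us the probability of each outcome.

Using the PMF formula:
P(X = 3) = 0.168718

Rounded to 4 decimal places: 0.1687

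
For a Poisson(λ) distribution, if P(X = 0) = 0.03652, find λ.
λ = 3.3099

For a Poisson(λ) distribution, the PMF at 0 is:
P(X = 0) = λ^0 e^(-λ) / 0! = e^(-λ)

Given P(X = 0) = 0.03652:
e^(-λ) = 0.03652
-λ = ln(0.03652)
λ = -ln(0.03652) = 3.3099

Verification: e^(-3.3099) = 0.03652 ✓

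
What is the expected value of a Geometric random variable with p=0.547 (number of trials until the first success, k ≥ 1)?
1.8282

We have X ~ Geometric(p=0.547) (number of trials until the first success, k ≥ 1).

For a Geometric distribution with p=0.547 (number of trials until the first success, k ≥ 1):
E[X] = 1.8282

This is the expected (average) value of X.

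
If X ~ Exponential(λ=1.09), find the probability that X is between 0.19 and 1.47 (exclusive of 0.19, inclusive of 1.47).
0.611506

We have X ~ Exponential(λ=1.09).

To find P(0.19 < X ≤ 1.47), we use:
P(0.19 < X ≤ 1.47) = P(X ≤ 1.47) - P(X ≤ 0.19)
                 = F(1.47) - F(0.19)
                 = 0.798567 - 0.187062
                 = 0.611506

So there's approximately a 61.2% chance that X falls in this range.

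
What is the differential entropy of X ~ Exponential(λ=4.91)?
-0.5913 nats

We have X ~ Exponential(λ=4.91).

The differential entropy measures the uncertainty or information content of the distribution.

For an Exponential distribution with λ=4.91:
h(X) = -0.5913 nats

(In bits, this would be -0.8530 bits.)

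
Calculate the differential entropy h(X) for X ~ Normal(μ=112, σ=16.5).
4.2223 nats

We have X ~ Normal(μ=112, σ=16.5).

The differential entropy measures the uncertainty or information content of the distribution.

For a Normal distribution with μ=112, σ=16.5:
h(X) = 4.2223 nats

(In bits, this would be 6.0915 bits.)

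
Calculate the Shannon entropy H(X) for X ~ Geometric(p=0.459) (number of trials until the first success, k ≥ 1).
1.5028 nats

We have X ~ Geometric(p=0.459) (number of trials until the first success, k ≥ 1).

The Shannon entropy measures the uncertainty or information content of the distribution.

For a Geometric distribution with p=0.459 (number of trials until the first success, k ≥ 1):
H(X) = 1.5028 nats

(In bits, this would be 2.1681 bits.)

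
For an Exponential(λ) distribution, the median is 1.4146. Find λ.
λ = 0.4900

For X ~ Exponential(λ), the CDF is F(x) = 1 - e^(-λx).
The median m satisfies F(m) = 0.5:
1 - e^(-λm) = 0.5
e^(-λm) = 0.5
λm = ln(2)
m = ln(2) / λ

Given m = 1.4146:
λ = ln(2) / 1.4146 = 0.693147 / 1.4146 = 0.4900

Verification: ln(2) / 0.4900 = 1.4146 ✓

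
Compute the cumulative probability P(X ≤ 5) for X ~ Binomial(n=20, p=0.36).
0.217115

We have X ~ Binomial(n=20, p=0.36).

The CDF gives us P(X ≤ k).

Using the CDF:
P(X ≤ 5) = 0.217115

This means there's approximately a 21.7% chance that X is at most 5.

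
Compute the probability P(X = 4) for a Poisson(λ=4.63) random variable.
0.186780

We have X ~ Poisson(λ=4.63).

For a Poisson distribution, the PMF gives us the probability of each outcome.

Using the PMF formula:
P(X = 4) = 0.186780

Rounded to 4 decimal places: 0.1868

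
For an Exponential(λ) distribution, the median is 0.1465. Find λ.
λ = 4.7314

For X ~ Exponential(λ), the CDF is F(x) = 1 - e^(-λx).
The median m satisfies F(m) = 0.5:
1 - e^(-λm) = 0.5
e^(-λm) = 0.5
λm = ln(2)
m = ln(2) / λ

Given m = 0.1465:
λ = ln(2) / 0.1465 = 0.693147 / 0.1465 = 4.7314

Verification: ln(2) / 4.7314 = 0.1465 ✓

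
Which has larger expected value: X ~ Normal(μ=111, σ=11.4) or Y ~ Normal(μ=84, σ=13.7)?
X has larger mean (111.0000 > 84.0000)

Compute the expected value for each distribution:

X ~ Normal(μ=111, σ=11.4):
E[X] = 111.0000

Y ~ Normal(μ=84, σ=13.7):
E[Y] = 84.0000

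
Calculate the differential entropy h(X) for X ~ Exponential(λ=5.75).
-0.7492 nats

We have X ~ Exponential(λ=5.75).

The differential entropy measures the uncertainty or information content of the distribution.

For an Exponential distribution with λ=5.75:
h(X) = -0.7492 nats

(In bits, this would be -1.0809 bits.)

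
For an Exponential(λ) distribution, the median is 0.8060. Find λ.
λ = 0.8600

For X ~ Exponential(λ), the CDF is F(x) = 1 - e^(-λx).
The median m satisfies F(m) = 0.5:
1 - e^(-λm) = 0.5
e^(-λm) = 0.5
λm = ln(2)
m = ln(2) / λ

Given m = 0.8060:
λ = ln(2) / 0.8060 = 0.693147 / 0.8060 = 0.8600

Verification: ln(2) / 0.8600 = 0.8060 ✓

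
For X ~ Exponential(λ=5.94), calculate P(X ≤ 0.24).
0.759636

We have X ~ Exponential(λ=5.94).

The CDF gives us P(X ≤ k).

Using the CDF:
P(X ≤ 0.24) = 0.759636

This means there's approximately a 76.0% chance that X is at most 0.24.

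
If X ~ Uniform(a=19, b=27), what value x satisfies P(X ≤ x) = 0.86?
25.8800

We have X ~ Uniform(a=19, b=27).

We want to find x such that P(X ≤ x) = 0.86.

This is the 86th percentile, which means 86% of values fall below this point.

Using the inverse CDF (quantile function):
x = F⁻¹(0.86) = 25.8800

Verification: P(X ≤ 25.8800) = 0.86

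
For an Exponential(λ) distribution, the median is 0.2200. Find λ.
λ = 3.1507

For X ~ Exponential(λ), the CDF is F(x) = 1 - e^(-λx).
The median m satisfies F(m) = 0.5:
1 - e^(-λm) = 0.5
e^(-λm) = 0.5
λm = ln(2)
m = ln(2) / λ

Given m = 0.2200:
λ = ln(2) / 0.2200 = 0.693147 / 0.2200 = 3.1507

Verification: ln(2) / 3.1507 = 0.2200 ✓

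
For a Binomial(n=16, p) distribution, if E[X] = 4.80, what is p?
p = 0.3

For a Binomial(n, p) distribution:
E[X] = n × p

Given n = 16 and E[X] = 4.80:
4.80 = 16 × p
p = 4.80 / 16 = 0.3

Verification: Binomial(16, 0.3) has E[X] = 4.80 ✓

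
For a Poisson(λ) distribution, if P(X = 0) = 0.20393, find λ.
λ = 1.5900

For a Poisson(λ) distribution, the PMF at 0 is:
P(X = 0) = λ^0 e^(-λ) / 0! = e^(-λ)

Given P(X = 0) = 0.20393:
e^(-λ) = 0.20393
-λ = ln(0.20393)
λ = -ln(0.20393) = 1.5900

Verification: e^(-1.5900) = 0.20393 ✓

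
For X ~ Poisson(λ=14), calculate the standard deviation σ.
3.7417

We have X ~ Poisson(λ=14).

For a Poisson distribution with λ=14:
σ = √Var(X) = 3.7417

The standard deviation is the square root of the variance.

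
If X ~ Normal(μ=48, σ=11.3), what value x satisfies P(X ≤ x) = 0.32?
42.7150

We have X ~ Normal(μ=48, σ=11.3).

We want to find x such that P(X ≤ x) = 0.32.

This is the 32nd percentile, which means 32% of values fall below this point.

Using the inverse CDF (quantile function):
x = F⁻¹(0.32) = 42.7150

Verification: P(X ≤ 42.7150) = 0.32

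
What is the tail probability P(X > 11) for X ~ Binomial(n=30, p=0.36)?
0.388881

We have X ~ Binomial(n=30, p=0.36).

P(X > 11) = 1 - P(X ≤ 11)
                = 1 - F(11)
                = 1 - 0.611119
                = 0.388881

So there's approximately a 38.9% chance that X exceeds 11.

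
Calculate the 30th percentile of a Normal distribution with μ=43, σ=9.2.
38.1755

We have X ~ Normal(μ=43, σ=9.2).

We want to find x such that P(X ≤ x) = 0.3.

This is the 30th percentile, which means 30% of values fall below this point.

Using the inverse CDF (quantile function):
x = F⁻¹(0.3) = 38.1755

Verification: P(X ≤ 38.1755) = 0.3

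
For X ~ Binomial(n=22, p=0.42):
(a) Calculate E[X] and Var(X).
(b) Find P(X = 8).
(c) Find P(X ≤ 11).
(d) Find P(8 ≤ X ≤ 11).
(a) E[X] = 9.2400, Var(X) = 5.3592
(b) P(X = 8) = 0.150947
(c) P(X ≤ 11) = 0.835638
(d) P(8 ≤ X ≤ 11) = 0.607490

We have X ~ Binomial(n=22, p=0.42).

(a) Moments:
E[X] = 9.2400
Var(X) = 5.3592
σ = √Var(X) = 2.3150

(b) Point probability using PMF:
P(X = 8) = 0.150947

(c) Cumulative probability using CDF:
P(X ≤ 11) = F(11) = 0.835638

(d) Range probability:
P(8 ≤ X ≤ 11) = P(X ≤ 11) - P(X ≤ 7)
                   = F(11) - F(7)
                   = 0.835638 - 0.228149
                   = 0.607490

This means approximately 60.7% of outcomes fall in the interval [8, 11].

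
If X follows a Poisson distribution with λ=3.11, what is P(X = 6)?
0.056050

We have X ~ Poisson(λ=3.11).

For a Poisson distribution, the PMF gives us the probability of each outcome.

Using the PMF formula:
P(X = 6) = 0.056050

Rounded to 4 decimal places: 0.0560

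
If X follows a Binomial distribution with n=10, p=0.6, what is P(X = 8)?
0.120932

We have X ~ Binomial(n=10, p=0.6).

For a Binomial distribution, the PMF gives us the probability of each outcome.

Using the PMF formula:
P(X = 8) = 0.120932

Rounded to 4 decimal places: 0.1209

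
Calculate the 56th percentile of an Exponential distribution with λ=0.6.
1.3683

We have X ~ Exponential(λ=0.6).

We want to find x such that P(X ≤ x) = 0.56.

This is the 56th percentile, which means 56% of values fall below this point.

Using the inverse CDF (quantile function):
x = F⁻¹(0.56) = 1.3683

Verification: P(X ≤ 1.3683) = 0.56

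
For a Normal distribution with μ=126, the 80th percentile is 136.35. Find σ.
σ = 12.2977

For X ~ Normal(μ, σ), the p-th percentile satisfies x = μ + z_p × σ,
where z_p = Φ⁻¹(p) is the standard normal quantile.

Step 1: z_{0.8} = Φ⁻¹(0.8) = 0.8416

Step 2: Solve for σ:
136.35 = 126 + 0.8416 × σ
σ = (136.35 - 126) / 0.8416
σ = 10.35 / 0.8416
σ = 12.2977

Verification: μ + z × σ = 126 + 0.8416 × 12.2977 = 136.35 ✓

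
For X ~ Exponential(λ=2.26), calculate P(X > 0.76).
0.179496

We have X ~ Exponential(λ=2.26).

P(X > 0.76) = 1 - P(X ≤ 0.76)
                = 1 - F(0.76)
                = 1 - 0.820504
                = 0.179496

So there's approximately a 17.9% chance that X exceeds 0.76.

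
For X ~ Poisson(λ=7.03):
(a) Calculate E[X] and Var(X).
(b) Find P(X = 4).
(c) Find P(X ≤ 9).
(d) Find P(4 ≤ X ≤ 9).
(a) E[X] = 7.0300, Var(X) = 7.0300
(b) P(X = 4) = 0.090057
(c) P(X ≤ 9) = 0.827441
(d) P(4 ≤ X ≤ 9) = 0.747226

We have X ~ Poisson(λ=7.03).

(a) Moments:
E[X] = 7.0300
Var(X) = 7.0300
σ = √Var(X) = 2.6514

(b) Point probability using PMF:
P(X = 4) = 0.090057

(c) Cumulative probability using CDF:
P(X ≤ 9) = F(9) = 0.827441

(d) Range probability:
P(4 ≤ X ≤ 9) = P(X ≤ 9) - P(X ≤ 3)
                   = F(9) - F(3)
                   = 0.827441 - 0.080215
                   = 0.747226

This means approximately 74.7% of outcomes fall in the interval [4, 9].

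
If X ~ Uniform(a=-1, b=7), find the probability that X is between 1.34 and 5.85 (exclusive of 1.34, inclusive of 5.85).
0.563750

We have X ~ Uniform(a=-1, b=7).

To find P(1.34 < X ≤ 5.85), we use:
P(1.34 < X ≤ 5.85) = P(X ≤ 5.85) - P(X ≤ 1.34)
                 = F(5.85) - F(1.34)
                 = 0.856250 - 0.292500
                 = 0.563750

So there's approximately a 56.4% chance that X falls in this range.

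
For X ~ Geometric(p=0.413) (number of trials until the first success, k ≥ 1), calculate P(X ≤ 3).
0.797738

We have X ~ Geometric(p=0.413) (number of trials until the first success, k ≥ 1).

The CDF gives us P(X ≤ k).

Using the CDF:
P(X ≤ 3) = 0.797738

This means there's approximately a 79.8% chance that X is at most 3.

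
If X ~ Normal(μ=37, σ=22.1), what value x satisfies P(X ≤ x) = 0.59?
42.0287

We have X ~ Normal(μ=37, σ=22.1).

We want to find x such that P(X ≤ x) = 0.59.

This is the 59th percentile, which means 59% of values fall below this point.

Using the inverse CDF (quantile function):
x = F⁻¹(0.59) = 42.0287

Verification: P(X ≤ 42.0287) = 0.59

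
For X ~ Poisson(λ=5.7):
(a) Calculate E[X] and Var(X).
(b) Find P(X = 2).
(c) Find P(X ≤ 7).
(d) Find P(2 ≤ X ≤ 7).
(a) E[X] = 5.7000, Var(X) = 5.7000
(b) P(X = 2) = 0.054355
(c) P(X ≤ 7) = 0.784149
(d) P(2 ≤ X ≤ 7) = 0.761731

We have X ~ Poisson(λ=5.7).

(a) Moments:
E[X] = 5.7000
Var(X) = 5.7000
σ = √Var(X) = 2.3875

(b) Point probability using PMF:
P(X = 2) = 0.054355

(c) Cumulative probability using CDF:
P(X ≤ 7) = F(7) = 0.784149

(d) Range probability:
P(2 ≤ X ≤ 7) = P(X ≤ 7) - P(X ≤ 1)
                   = F(7) - F(1)
                   = 0.784149 - 0.022418
                   = 0.761731

This means approximately 76.2% of outcomes fall in the interval [2, 7].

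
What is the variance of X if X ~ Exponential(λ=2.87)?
0.1214

We have X ~ Exponential(λ=2.87).

For an Exponential distribution with λ=2.87:
Var(X) = 0.1214

The variance measures the spread of the distribution around the mean.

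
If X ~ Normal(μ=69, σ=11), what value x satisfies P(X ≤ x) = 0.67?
73.8390

We have X ~ Normal(μ=69, σ=11).

We want to find x such that P(X ≤ x) = 0.67.

This is the 67th percentile, which means 67% of values fall below this point.

Using the inverse CDF (quantile function):
x = F⁻¹(0.67) = 73.8390

Verification: P(X ≤ 73.8390) = 0.67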